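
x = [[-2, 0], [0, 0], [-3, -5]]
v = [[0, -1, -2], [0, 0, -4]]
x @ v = [[0, 2, 4], [0, 0, 0], [0, 3, 26]]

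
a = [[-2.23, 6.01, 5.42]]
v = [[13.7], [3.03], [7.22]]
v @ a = [[-30.55, 82.34, 74.25], [-6.76, 18.21, 16.42], [-16.1, 43.39, 39.13]]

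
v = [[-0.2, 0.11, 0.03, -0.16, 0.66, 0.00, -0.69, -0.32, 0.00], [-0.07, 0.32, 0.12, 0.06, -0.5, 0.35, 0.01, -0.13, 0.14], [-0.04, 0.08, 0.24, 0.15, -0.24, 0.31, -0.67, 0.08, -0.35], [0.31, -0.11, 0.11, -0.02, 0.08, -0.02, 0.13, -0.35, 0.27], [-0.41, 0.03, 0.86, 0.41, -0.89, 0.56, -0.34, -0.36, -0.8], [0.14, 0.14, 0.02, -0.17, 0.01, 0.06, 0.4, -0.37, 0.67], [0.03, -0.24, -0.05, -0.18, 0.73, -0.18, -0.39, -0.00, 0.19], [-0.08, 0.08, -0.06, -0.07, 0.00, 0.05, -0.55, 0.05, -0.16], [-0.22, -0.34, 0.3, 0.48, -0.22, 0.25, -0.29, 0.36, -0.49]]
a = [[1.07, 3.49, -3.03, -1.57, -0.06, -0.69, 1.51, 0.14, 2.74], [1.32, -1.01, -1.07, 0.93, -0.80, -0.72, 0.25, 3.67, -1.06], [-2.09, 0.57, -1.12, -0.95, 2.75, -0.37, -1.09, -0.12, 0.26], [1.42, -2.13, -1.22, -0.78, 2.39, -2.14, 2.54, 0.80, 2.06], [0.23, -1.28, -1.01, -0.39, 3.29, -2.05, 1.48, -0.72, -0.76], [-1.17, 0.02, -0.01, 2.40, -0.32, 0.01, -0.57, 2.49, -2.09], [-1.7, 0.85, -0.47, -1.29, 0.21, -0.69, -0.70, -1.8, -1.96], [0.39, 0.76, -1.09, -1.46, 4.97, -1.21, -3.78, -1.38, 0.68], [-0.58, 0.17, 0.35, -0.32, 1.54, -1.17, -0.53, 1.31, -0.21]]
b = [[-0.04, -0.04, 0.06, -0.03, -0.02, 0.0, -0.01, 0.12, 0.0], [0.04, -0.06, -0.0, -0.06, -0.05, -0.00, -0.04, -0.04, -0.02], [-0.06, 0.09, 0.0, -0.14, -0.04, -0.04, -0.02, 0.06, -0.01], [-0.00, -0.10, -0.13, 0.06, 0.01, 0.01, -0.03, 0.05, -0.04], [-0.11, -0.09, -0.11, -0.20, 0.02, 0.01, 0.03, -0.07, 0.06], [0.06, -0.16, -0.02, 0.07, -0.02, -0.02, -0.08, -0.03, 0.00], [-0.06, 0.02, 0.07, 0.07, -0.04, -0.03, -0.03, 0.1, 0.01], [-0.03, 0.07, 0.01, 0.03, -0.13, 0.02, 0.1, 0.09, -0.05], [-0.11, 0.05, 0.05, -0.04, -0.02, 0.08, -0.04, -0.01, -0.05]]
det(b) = -0.00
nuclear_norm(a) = 35.61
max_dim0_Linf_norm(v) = 0.89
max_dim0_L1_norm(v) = 3.47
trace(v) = -1.32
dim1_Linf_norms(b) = [0.12, 0.06, 0.14, 0.13, 0.2, 0.16, 0.1, 0.13, 0.11]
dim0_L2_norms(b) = [0.2, 0.25, 0.2, 0.28, 0.16, 0.1, 0.15, 0.21, 0.1]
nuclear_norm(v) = 6.38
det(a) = 11202.87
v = b @ a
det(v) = 0.00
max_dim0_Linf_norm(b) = 0.2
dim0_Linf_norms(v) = [0.41, 0.34, 0.86, 0.48, 0.89, 0.56, 0.69, 0.37, 0.8]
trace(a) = -0.83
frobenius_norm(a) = 14.42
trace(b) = -0.03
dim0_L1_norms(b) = [0.51, 0.68, 0.45, 0.7, 0.35, 0.21, 0.38, 0.57, 0.24]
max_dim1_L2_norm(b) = 0.29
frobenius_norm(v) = 2.99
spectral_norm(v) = 2.21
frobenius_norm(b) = 0.58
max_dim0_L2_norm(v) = 1.46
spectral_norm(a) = 8.89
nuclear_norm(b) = 1.47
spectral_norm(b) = 0.33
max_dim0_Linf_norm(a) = 4.97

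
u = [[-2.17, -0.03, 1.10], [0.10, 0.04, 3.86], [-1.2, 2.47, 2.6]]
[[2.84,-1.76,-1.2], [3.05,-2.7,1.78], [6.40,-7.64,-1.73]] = u @ [[-0.92, 0.49, 0.79], [1.30, -2.13, -0.79], [0.80, -0.69, 0.45]]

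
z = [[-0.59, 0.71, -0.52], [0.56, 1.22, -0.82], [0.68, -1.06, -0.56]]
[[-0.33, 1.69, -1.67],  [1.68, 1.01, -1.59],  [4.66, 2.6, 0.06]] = z@[[1.58,-1.03,0.73], [-1.61,-1.17,-0.49], [-3.36,-3.68,1.71]]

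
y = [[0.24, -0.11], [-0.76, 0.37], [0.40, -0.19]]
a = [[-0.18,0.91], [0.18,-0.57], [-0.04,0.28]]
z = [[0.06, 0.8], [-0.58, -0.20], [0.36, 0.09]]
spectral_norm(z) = 0.90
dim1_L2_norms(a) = [0.93, 0.6, 0.28]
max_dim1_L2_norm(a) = 0.93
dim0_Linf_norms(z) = [0.58, 0.8]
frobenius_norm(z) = 1.08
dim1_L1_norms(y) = [0.35, 1.13, 0.59]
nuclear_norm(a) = 1.20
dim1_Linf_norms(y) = [0.24, 0.76, 0.4]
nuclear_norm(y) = 1.00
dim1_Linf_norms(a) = [0.91, 0.57, 0.28]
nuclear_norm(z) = 1.49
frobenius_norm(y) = 0.99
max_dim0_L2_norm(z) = 0.83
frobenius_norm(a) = 1.14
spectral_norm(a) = 1.14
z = y + a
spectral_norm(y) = 0.99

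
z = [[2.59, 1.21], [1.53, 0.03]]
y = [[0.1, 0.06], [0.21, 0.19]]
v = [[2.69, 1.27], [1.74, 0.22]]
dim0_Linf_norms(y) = [0.21, 0.19]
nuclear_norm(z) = 3.75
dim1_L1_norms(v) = [3.96, 1.96]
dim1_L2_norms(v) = [2.97, 1.75]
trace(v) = 2.91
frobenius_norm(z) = 3.24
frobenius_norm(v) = 3.45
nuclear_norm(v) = 3.89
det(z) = -1.77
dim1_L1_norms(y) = [0.16, 0.4]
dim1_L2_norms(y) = [0.12, 0.28]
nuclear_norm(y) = 0.33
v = z + y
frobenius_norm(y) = 0.31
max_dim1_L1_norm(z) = 3.8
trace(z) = 2.62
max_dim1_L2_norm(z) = 2.86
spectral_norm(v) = 3.42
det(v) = -1.62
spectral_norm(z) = 3.19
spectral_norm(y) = 0.31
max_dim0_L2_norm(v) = 3.2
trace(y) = 0.29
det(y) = 0.01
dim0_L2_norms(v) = [3.2, 1.29]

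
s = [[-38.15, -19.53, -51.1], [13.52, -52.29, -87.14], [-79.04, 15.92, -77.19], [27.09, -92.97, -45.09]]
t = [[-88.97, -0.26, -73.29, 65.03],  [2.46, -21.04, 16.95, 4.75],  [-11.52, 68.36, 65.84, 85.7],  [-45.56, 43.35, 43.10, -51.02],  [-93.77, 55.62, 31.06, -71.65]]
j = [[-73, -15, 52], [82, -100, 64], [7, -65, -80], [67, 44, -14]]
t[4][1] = 55.62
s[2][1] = 15.92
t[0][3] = 65.03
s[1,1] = -52.29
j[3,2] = -14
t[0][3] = 65.03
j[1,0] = 82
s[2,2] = -77.19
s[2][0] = -79.04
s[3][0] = 27.09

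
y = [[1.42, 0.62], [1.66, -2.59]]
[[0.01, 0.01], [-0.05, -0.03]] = y@[[0.0, 0.00], [0.02, 0.01]]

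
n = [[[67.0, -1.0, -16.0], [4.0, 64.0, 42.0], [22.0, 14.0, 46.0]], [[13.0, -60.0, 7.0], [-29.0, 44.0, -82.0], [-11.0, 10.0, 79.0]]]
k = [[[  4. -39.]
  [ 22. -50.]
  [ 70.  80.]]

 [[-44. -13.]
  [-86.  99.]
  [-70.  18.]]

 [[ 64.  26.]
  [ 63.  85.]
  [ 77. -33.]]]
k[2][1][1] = 85.0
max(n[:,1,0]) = 4.0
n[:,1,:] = [[4.0, 64.0, 42.0], [-29.0, 44.0, -82.0]]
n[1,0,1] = -60.0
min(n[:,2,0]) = -11.0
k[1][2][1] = 18.0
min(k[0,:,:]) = -50.0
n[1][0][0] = 13.0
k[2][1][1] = 85.0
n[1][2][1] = 10.0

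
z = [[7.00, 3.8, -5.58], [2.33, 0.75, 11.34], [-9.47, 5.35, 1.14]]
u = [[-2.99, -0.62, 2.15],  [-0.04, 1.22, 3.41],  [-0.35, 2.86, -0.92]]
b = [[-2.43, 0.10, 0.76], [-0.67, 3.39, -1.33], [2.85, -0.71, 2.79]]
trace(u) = -2.69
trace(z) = 8.89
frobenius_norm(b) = 6.05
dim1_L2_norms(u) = [3.73, 3.62, 3.02]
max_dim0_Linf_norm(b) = 3.39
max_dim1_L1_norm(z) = 16.38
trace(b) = 3.75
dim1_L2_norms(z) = [9.73, 11.6, 10.94]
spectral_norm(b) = 4.93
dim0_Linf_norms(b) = [2.85, 3.39, 2.79]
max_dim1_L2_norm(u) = 3.73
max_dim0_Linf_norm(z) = 11.34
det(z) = -946.06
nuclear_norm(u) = 10.07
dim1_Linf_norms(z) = [7.0, 11.34, 9.47]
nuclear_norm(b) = 9.79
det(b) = -27.86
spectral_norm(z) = 13.34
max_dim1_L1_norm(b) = 6.35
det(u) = 33.95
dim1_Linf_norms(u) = [2.99, 3.41, 2.86]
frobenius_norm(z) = 18.68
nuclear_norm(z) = 31.02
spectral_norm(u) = 4.53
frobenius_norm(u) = 6.02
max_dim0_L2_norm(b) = 3.8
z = b @ u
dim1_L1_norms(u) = [5.76, 4.67, 4.13]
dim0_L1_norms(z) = [18.8, 9.9, 18.06]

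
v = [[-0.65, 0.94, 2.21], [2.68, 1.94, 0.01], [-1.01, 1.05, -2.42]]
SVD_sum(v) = [[0.90, 0.48, 0.9],[1.63, 0.87, 1.63],[-1.26, -0.67, -1.26]] + [[-0.76, -0.70, 1.13],[1.1, 1.0, -1.63],[0.88, 0.80, -1.30]] + [[-0.79, 1.16, 0.18], [-0.05, 0.07, 0.01], [-0.63, 0.92, 0.14]]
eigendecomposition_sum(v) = [[0.53+0.00j, (0.79+0j), (0.22+0j)], [1.53+0.00j, (2.26+0j), (0.64+0j)], [(0.2+0j), (0.3+0j), 0.08+0.00j]] + [[(-0.59+0.95j),(0.08-0.47j),(0.99+1.02j)],[0.57-0.40j,-0.16+0.25j,(-0.32-0.83j)],[-0.61-0.86j,(0.38+0.24j),-1.25+0.48j]] + [[(-0.59-0.95j),0.08+0.47j,(0.99-1.02j)], [0.57+0.40j,-0.16-0.25j,(-0.32+0.83j)], [(-0.61+0.86j),(0.38-0.24j),-1.25-0.48j]]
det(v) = 19.69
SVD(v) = [[-0.4, -0.48, -0.78], [-0.73, 0.69, -0.05], [0.56, 0.55, -0.62]] @ diag([3.396841742430991, 3.212341432274669, 1.804890218093585]) @ [[-0.66, -0.35, -0.66], [0.5, 0.46, -0.74], [0.56, -0.82, -0.13]]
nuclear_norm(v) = 8.41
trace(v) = -1.13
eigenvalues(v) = [(2.88+0j), (-2+1.68j), (-2-1.68j)]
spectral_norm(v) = 3.40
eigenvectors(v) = [[-0.33+0.00j, (0.66+0j), (0.66-0j)], [-0.94+0.00j, (-0.38-0.16j), (-0.38+0.16j)], [(-0.12+0j), (-0.24+0.57j), (-0.24-0.57j)]]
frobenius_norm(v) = 5.01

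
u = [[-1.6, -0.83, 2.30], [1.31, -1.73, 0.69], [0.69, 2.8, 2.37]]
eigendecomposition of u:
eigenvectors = [[(-0.38+0j), 0.75+0.00j, 0.75-0.00j], [(-0.22+0j), (-0.03-0.56j), (-0.03+0.56j)], [-0.90+0.00j, (-0.19+0.29j), -0.19-0.29j]]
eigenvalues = [(3.35+0j), (-2.15+1.49j), (-2.15-1.49j)]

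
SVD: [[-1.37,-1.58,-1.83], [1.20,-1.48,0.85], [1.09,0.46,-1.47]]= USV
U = [[-0.96, 0.28, -0.0], [0.25, 0.84, -0.48], [-0.14, -0.46, -0.88]]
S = [2.83, 2.1, 1.79]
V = [[0.52, 0.38, 0.77],  [0.06, -0.91, 0.42],  [-0.85, 0.17, 0.49]]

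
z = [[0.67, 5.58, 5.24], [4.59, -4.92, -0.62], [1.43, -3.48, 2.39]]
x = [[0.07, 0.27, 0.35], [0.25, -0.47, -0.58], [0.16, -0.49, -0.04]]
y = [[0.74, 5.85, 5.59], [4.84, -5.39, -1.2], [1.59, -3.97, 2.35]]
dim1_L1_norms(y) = [12.18, 11.43, 7.91]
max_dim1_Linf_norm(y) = 5.85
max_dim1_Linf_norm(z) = 5.58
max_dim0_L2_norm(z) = 8.21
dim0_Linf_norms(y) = [4.84, 5.85, 5.59]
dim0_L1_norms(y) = [7.17, 15.21, 9.14]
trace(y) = -2.30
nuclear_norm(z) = 17.33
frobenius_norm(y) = 11.99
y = x + z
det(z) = -122.32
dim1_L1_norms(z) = [11.49, 10.13, 7.3]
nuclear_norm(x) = 1.48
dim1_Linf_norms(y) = [5.85, 5.39, 3.97]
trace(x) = -0.44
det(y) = -150.10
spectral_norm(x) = 0.97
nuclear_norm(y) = 18.54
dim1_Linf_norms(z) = [5.58, 4.92, 3.48]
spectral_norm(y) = 10.13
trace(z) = -1.86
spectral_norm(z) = 9.28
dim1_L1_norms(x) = [0.69, 1.3, 0.69]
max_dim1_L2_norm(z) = 7.68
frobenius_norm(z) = 11.16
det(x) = -0.06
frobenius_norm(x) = 1.04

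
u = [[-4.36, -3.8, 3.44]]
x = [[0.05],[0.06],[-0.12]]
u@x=[[-0.86]]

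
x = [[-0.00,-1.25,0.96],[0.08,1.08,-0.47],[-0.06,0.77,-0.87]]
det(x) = -0.00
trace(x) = 0.21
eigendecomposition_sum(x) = [[-0.12,-0.99,0.21],[0.12,0.99,-0.21],[0.06,0.50,-0.11]] + [[0.0,  0.0,  0.0], [-0.0,  -0.0,  -0.00], [-0.00,  -0.0,  -0.0]] + [[0.12, -0.26, 0.74], [-0.04, 0.09, -0.26], [-0.12, 0.27, -0.76]]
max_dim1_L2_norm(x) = 1.58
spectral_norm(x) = 2.26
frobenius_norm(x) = 2.29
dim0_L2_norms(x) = [0.1, 1.82, 1.38]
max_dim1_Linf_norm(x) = 1.25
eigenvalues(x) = [0.76, 0.0, -0.55]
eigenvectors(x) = [[0.67, -0.96, -0.68], [-0.67, 0.16, 0.23], [-0.34, 0.21, 0.7]]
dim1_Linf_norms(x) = [1.25, 1.08, 0.87]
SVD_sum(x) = [[-0.01, -1.26, 0.94], [0.01, 0.92, -0.69], [0.01, 0.91, -0.68]] + [[0.01, 0.01, 0.02], [0.07, 0.16, 0.22], [-0.07, -0.14, -0.19]] + [[0.00, -0.0, -0.00], [0.00, -0.0, -0.0], [0.00, -0.00, -0.00]]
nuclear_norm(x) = 2.63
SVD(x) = [[-0.7, -0.07, 0.71], [0.51, -0.75, 0.43], [0.5, 0.66, 0.55]] @ diag([2.2566132731430253, 0.37268669811273164, 0.0010772764529058542]) @ [[0.00, 0.80, -0.6], [-0.27, -0.57, -0.77], [0.96, -0.16, -0.21]]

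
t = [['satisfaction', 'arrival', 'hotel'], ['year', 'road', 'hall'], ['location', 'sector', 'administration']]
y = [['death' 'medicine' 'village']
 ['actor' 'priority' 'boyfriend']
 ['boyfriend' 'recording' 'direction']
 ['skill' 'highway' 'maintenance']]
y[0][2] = 'village'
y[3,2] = 'maintenance'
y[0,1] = 'medicine'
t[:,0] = ['satisfaction', 'year', 'location']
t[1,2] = 'hall'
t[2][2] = 'administration'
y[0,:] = ['death', 'medicine', 'village']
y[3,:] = ['skill', 'highway', 'maintenance']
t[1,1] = 'road'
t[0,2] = 'hotel'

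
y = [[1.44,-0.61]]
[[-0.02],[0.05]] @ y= [[-0.03, 0.01], [0.07, -0.03]]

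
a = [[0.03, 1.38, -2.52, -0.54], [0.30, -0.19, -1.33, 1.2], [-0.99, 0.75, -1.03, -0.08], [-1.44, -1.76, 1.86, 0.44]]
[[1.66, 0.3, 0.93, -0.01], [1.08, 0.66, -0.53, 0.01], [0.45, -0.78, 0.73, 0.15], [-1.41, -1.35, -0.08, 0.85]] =a@ [[0.2,0.88,-0.44,-0.30],  [-0.13,-0.16,-0.01,-0.57],  [-0.73,-0.21,-0.25,-0.25],  [0.02,0.07,-0.61,-0.28]]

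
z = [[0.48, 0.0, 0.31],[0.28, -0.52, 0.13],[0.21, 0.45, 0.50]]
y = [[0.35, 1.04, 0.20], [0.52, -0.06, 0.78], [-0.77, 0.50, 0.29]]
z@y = [[-0.07, 0.65, 0.19],[-0.27, 0.39, -0.31],[-0.08, 0.44, 0.54]]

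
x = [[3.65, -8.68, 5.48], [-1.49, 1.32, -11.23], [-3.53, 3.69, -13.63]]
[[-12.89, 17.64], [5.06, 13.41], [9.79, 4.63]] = x @ [[-0.98, 5.58], [0.94, -0.98], [-0.21, -2.05]]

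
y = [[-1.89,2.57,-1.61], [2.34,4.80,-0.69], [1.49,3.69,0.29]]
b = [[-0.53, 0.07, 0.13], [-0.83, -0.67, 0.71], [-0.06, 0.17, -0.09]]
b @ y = [[1.36,-0.55,0.84], [1.06,-2.73,2.0], [0.38,0.33,-0.05]]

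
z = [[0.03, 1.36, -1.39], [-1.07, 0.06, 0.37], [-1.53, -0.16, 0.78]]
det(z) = 0.003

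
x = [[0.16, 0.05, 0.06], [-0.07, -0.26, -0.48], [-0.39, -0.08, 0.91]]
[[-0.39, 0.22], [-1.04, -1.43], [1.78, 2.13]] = x@ [[-3.91, 0.18], [3.89, 0.87], [0.62, 2.49]]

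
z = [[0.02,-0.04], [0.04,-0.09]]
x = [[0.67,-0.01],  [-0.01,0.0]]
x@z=[[0.01, -0.03],[-0.00, 0.00]]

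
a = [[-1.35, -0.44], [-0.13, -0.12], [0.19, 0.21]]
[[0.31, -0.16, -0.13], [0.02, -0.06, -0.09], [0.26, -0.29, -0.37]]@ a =[[-0.42, -0.14], [-0.04, -0.02], [-0.38, -0.16]]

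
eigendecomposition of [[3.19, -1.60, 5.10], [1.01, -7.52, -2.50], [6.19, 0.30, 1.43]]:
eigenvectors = [[-0.73, -0.51, -0.29], [0.06, -0.64, -0.92], [-0.68, 0.57, 0.26]]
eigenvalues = [8.06, -4.47, -6.49]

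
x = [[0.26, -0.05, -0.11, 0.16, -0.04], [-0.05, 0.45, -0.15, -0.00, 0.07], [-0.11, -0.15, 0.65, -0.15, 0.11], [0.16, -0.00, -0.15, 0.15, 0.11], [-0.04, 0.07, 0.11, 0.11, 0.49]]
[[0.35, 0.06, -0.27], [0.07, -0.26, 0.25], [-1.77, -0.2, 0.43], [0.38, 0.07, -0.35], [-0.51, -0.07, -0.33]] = x @ [[-0.74, -0.18, -0.06], [-0.71, -0.77, 0.91], [-2.64, -0.50, 0.76], [1.16, 0.12, -0.99], [-0.66, 0.03, -0.75]]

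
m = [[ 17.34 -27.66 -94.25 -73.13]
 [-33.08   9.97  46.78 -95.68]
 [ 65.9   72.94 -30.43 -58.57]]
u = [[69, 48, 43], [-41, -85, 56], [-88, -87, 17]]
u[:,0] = [69, -41, -88]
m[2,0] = 65.9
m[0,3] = -73.13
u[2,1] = -87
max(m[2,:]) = 72.94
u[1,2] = 56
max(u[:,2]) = 56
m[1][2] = 46.78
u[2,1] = -87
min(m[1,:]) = -95.68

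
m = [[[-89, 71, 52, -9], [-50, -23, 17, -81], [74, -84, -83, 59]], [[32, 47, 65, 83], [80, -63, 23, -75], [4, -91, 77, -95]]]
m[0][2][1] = -84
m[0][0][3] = -9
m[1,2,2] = 77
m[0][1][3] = -81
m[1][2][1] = -91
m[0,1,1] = -23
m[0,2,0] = 74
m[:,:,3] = [[-9, -81, 59], [83, -75, -95]]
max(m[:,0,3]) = 83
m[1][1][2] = 23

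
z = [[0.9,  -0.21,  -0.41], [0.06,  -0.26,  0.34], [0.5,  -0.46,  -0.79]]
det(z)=0.238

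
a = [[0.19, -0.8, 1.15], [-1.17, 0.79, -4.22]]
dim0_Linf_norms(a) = [1.17, 0.8, 4.22]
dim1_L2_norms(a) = [1.41, 4.45]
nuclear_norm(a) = 5.21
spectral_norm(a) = 4.63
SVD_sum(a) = [[0.33,-0.28,1.23],  [-1.13,0.94,-4.2]] + [[-0.14, -0.52, -0.08],[-0.04, -0.15, -0.02]]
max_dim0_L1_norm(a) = 5.37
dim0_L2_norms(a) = [1.19, 1.12, 4.37]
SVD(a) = [[-0.28, 0.96], [0.96, 0.28]] @ diag([4.633998213049309, 0.5710171288637677]) @ [[-0.25,0.21,-0.94],  [-0.26,-0.96,-0.15]]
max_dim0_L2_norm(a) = 4.37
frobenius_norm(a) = 4.67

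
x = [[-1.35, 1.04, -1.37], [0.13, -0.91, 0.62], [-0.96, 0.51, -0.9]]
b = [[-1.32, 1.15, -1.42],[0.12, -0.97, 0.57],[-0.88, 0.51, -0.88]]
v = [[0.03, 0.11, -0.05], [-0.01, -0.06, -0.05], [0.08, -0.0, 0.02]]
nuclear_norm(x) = 3.45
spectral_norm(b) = 2.78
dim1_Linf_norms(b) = [1.42, 0.97, 0.88]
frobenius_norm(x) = 2.83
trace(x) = -3.16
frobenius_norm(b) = 2.86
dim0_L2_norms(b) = [1.59, 1.59, 1.77]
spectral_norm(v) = 0.13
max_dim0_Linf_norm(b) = 1.42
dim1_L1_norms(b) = [3.89, 1.66, 2.27]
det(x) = -0.07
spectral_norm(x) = 2.75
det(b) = -0.07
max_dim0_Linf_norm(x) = 1.37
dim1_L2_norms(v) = [0.12, 0.08, 0.08]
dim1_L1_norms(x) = [3.76, 1.66, 2.37]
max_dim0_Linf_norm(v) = 0.11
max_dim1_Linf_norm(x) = 1.37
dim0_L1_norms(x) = [2.44, 2.46, 2.89]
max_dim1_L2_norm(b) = 2.25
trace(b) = -3.17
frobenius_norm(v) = 0.17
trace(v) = -0.01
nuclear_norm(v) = 0.28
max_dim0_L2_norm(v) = 0.13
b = v + x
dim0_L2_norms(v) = [0.09, 0.13, 0.07]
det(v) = -0.00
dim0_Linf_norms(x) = [1.35, 1.04, 1.37]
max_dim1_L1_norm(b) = 3.89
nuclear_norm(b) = 3.49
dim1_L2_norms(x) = [2.19, 1.11, 1.41]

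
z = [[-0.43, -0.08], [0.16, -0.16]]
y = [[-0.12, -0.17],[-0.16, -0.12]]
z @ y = [[0.06, 0.08], [0.01, -0.01]]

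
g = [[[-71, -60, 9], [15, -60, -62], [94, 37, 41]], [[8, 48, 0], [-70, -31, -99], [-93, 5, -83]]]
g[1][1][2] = -99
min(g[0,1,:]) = -62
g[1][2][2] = -83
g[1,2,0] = -93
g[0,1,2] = -62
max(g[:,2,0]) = 94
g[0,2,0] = 94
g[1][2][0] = -93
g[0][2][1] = 37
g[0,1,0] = 15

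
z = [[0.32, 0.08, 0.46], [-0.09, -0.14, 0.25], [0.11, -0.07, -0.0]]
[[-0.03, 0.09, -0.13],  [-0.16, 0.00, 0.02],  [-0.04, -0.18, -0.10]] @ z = [[-0.03, -0.01, 0.01], [-0.05, -0.01, -0.07], [-0.01, 0.03, -0.06]]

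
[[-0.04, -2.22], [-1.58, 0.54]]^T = [[-0.04, -1.58], [-2.22, 0.54]]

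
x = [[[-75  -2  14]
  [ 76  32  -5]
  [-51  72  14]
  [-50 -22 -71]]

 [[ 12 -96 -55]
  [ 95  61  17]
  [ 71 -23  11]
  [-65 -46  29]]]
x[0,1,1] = 32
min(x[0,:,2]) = -71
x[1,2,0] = 71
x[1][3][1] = -46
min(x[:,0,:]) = -96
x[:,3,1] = [-22, -46]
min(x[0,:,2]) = -71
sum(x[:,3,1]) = -68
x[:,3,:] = [[-50, -22, -71], [-65, -46, 29]]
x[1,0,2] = -55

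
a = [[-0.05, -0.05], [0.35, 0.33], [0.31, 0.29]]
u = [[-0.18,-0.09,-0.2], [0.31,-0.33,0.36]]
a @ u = [[-0.01, 0.02, -0.01], [0.04, -0.14, 0.05], [0.03, -0.12, 0.04]]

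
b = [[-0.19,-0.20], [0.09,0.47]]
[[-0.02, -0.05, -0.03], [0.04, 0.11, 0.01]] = b @ [[0.04,  0.02,  0.18],[0.08,  0.23,  -0.01]]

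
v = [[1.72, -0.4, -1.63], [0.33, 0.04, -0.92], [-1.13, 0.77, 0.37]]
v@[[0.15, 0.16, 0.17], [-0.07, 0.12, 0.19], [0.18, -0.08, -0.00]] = [[-0.01, 0.36, 0.22], [-0.12, 0.13, 0.06], [-0.16, -0.12, -0.05]]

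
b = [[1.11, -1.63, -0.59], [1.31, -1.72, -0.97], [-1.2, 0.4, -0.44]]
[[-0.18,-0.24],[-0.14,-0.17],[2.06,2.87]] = b@[[-1.65,-2.3], [-0.71,-1.0], [-0.83,-1.16]]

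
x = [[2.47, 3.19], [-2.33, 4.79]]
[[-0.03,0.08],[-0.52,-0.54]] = x@[[0.08,0.11], [-0.07,-0.06]]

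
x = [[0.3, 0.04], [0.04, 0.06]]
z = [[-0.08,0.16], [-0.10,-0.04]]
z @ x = [[-0.02, 0.01], [-0.03, -0.01]]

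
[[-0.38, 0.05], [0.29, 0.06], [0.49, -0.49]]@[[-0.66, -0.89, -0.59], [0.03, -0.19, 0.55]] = [[0.25, 0.33, 0.25], [-0.19, -0.27, -0.14], [-0.34, -0.34, -0.56]]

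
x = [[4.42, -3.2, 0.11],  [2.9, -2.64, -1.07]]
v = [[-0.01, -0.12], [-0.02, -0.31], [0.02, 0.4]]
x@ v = [[0.02, 0.51],[0.0, 0.04]]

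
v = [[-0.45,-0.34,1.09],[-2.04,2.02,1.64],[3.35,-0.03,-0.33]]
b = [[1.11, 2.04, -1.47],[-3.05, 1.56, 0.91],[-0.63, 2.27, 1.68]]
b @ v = [[-9.59,3.79,5.04],[1.24,4.16,-1.07],[1.28,4.75,2.48]]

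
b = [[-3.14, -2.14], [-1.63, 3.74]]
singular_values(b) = [4.32, 3.53]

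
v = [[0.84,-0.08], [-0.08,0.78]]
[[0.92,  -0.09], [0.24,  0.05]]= v @ [[1.14, -0.1], [0.42, 0.05]]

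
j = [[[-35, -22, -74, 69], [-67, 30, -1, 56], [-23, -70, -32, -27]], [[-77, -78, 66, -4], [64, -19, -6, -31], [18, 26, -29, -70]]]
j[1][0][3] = -4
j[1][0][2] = 66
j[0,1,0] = -67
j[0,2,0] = -23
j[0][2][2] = -32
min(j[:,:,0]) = -77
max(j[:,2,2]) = -29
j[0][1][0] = -67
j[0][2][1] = -70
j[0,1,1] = 30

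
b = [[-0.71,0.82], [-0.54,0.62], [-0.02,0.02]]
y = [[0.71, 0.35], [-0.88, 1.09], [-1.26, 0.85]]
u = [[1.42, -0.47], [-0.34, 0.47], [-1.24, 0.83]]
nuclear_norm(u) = 2.55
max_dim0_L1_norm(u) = 3.0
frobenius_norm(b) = 1.36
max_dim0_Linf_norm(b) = 0.82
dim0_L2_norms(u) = [1.92, 1.06]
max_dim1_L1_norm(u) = 2.07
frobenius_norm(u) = 2.19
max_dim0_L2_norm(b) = 1.03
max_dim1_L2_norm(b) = 1.08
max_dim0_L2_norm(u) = 1.92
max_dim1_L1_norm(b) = 1.53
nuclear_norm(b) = 1.36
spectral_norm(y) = 2.07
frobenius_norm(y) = 2.21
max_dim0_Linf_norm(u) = 1.42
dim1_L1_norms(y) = [1.06, 1.97, 2.11]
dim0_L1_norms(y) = [2.85, 2.29]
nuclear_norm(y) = 2.86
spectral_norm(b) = 1.36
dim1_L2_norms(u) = [1.5, 0.58, 1.49]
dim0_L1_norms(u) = [3.0, 1.77]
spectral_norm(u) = 2.16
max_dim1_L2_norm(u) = 1.5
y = u + b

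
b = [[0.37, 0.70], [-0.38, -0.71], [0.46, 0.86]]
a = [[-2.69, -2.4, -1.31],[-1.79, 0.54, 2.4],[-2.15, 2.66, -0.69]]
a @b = [[-0.69, -1.31], [0.24, 0.43], [-2.12, -3.99]]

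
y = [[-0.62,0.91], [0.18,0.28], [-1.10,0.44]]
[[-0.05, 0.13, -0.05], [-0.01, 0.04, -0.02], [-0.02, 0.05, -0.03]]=y@[[-0.0, 0.01, -0.0], [-0.05, 0.15, -0.06]]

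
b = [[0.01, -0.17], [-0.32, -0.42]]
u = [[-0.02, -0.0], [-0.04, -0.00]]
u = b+[[-0.03, 0.17],[0.28, 0.42]]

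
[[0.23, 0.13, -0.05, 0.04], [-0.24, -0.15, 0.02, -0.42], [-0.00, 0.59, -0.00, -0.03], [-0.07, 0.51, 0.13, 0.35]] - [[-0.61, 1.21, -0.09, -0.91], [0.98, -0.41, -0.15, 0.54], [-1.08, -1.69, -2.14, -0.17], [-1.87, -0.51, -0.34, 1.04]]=[[0.84, -1.08, 0.04, 0.95],[-1.22, 0.26, 0.17, -0.96],[1.08, 2.28, 2.14, 0.14],[1.80, 1.02, 0.47, -0.69]]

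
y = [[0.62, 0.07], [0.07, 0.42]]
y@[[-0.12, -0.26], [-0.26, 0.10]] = [[-0.09, -0.15], [-0.12, 0.02]]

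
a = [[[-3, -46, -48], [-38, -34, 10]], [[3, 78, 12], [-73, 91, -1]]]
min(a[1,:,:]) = -73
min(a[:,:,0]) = -73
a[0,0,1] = -46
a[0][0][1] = -46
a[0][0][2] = -48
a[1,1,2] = -1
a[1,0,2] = 12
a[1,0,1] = 78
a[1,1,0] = -73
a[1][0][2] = 12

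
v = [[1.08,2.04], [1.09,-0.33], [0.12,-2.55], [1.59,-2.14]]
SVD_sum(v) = [[-0.31, 1.8], [0.09, -0.5], [0.43, -2.50], [0.41, -2.34]] + [[1.39, 0.24], [1.0, 0.17], [-0.31, -0.05], [1.18, 0.20]]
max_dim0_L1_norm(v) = 7.06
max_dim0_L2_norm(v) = 3.92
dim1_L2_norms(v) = [2.31, 1.14, 2.55, 2.67]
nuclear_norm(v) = 6.10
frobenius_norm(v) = 4.50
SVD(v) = [[0.46, 0.66], [-0.13, 0.48], [-0.64, -0.15], [-0.6, 0.56]] @ diag([3.9592094779104707, 2.1387520450075317]) @ [[-0.17, 0.99], [0.99, 0.17]]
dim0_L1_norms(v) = [3.88, 7.06]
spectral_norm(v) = 3.96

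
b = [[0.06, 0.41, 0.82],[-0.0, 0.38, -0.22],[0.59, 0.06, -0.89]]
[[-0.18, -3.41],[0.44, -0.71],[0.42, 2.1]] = b@[[-0.27, 0.11],[0.80, -3.32],[-0.60, -2.51]]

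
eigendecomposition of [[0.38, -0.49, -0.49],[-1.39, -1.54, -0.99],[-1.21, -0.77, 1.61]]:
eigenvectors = [[0.23, 0.70, -0.23], [0.94, -0.62, -0.18], [0.27, 0.35, 0.96]]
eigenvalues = [-2.16, 0.57, 2.04]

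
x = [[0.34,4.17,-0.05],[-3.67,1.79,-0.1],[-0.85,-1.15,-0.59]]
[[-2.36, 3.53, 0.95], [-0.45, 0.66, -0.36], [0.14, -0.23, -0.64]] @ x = [[-14.56, -4.61, -0.8], [-2.27, -0.28, 0.17], [1.44, 0.91, 0.39]]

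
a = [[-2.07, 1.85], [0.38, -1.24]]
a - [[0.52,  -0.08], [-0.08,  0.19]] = [[-2.59,1.93], [0.46,-1.43]]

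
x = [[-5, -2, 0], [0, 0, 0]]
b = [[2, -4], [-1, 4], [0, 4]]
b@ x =[[-10, -4, 0], [5, 2, 0], [0, 0, 0]]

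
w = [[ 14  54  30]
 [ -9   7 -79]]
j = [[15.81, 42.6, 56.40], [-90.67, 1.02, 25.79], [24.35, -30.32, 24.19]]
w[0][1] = 54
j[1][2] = 25.79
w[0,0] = 14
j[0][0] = 15.81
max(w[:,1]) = 54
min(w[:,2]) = -79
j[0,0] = 15.81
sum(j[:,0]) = -50.51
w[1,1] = 7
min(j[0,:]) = 15.81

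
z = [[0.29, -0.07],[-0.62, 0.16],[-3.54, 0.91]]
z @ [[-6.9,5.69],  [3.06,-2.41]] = [[-2.22, 1.82], [4.77, -3.91], [27.21, -22.34]]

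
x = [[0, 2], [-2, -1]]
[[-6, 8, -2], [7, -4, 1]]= x@[[-2, 0, 0], [-3, 4, -1]]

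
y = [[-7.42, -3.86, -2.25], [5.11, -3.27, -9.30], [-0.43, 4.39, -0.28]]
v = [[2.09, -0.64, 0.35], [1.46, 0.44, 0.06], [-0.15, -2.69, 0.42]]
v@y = [[-18.93,-4.44,1.15], [-8.61,-6.81,-7.39], [-12.81,11.22,25.24]]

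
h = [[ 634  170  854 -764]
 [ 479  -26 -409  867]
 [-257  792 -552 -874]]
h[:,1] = [170, -26, 792]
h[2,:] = [-257, 792, -552, -874]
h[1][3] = 867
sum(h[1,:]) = 911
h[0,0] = 634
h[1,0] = 479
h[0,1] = 170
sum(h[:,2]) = -107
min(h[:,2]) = -552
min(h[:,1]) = -26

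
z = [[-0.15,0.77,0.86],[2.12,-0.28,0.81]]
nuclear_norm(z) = 3.45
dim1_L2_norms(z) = [1.16, 2.29]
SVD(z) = [[0.04, 1.00], [1.00, -0.04]] @ diag([2.288175334941402, 1.1611001836903676]) @ [[0.92, -0.11, 0.37],  [-0.21, 0.67, 0.71]]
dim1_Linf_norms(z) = [0.86, 2.12]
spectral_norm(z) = 2.29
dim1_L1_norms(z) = [1.78, 3.21]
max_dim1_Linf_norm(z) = 2.12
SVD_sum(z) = [[0.09, -0.01, 0.04], [2.11, -0.25, 0.84]] + [[-0.24, 0.78, 0.82], [0.01, -0.03, -0.03]]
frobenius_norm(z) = 2.57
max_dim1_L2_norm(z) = 2.29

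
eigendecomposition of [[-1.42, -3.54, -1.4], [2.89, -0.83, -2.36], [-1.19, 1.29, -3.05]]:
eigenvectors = [[-0.01+0.66j, (-0.01-0.66j), (0.58+0j)], [(0.7+0j), 0.70-0.00j, 0.07+0.00j], [-0.04-0.28j, (-0.04+0.28j), 0.81+0.00j]]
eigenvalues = [(-0.75+3.66j), (-0.75-3.66j), (-3.8+0j)]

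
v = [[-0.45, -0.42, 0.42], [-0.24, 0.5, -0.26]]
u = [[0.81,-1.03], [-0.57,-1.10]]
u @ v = [[-0.12, -0.86, 0.61], [0.52, -0.31, 0.05]]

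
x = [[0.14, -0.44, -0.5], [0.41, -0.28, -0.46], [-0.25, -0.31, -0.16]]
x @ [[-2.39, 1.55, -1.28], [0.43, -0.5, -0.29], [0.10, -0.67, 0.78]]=[[-0.57, 0.77, -0.44], [-1.15, 1.08, -0.80], [0.45, -0.13, 0.29]]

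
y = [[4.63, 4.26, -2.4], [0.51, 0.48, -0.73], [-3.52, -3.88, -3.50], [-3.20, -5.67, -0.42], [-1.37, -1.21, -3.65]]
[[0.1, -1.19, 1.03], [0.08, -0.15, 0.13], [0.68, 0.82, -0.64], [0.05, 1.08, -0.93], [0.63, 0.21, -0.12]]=y @ [[-0.12, -0.13, 0.10], [0.07, -0.12, 0.11], [-0.15, 0.03, -0.04]]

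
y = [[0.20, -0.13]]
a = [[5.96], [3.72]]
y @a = [[0.71]]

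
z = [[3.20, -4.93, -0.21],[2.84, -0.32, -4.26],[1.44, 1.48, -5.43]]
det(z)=-21.028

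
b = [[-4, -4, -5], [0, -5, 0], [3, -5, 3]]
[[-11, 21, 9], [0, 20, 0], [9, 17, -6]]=b @ [[4, 0, -1], [0, -4, 0], [-1, -1, -1]]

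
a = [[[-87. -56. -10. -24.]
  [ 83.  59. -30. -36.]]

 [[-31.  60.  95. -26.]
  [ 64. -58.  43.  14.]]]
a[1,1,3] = 14.0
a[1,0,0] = -31.0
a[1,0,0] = -31.0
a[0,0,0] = -87.0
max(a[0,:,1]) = 59.0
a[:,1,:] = [[83.0, 59.0, -30.0, -36.0], [64.0, -58.0, 43.0, 14.0]]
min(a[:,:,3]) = -36.0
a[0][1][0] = 83.0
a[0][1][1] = 59.0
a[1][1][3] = 14.0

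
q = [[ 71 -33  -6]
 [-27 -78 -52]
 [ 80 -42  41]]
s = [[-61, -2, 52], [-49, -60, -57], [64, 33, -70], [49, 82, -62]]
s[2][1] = 33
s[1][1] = -60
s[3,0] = 49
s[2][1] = 33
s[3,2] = -62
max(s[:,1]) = 82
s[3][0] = 49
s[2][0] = 64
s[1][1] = -60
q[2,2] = 41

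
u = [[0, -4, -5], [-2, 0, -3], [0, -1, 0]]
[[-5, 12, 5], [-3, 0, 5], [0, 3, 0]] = u @ [[0, 0, -1], [0, -3, 0], [1, 0, -1]]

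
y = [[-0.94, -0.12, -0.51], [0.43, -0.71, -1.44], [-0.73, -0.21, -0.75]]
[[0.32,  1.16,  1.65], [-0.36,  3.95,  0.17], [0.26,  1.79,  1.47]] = y @[[-0.24, 0.07, -1.49], [1.37, -1.24, -0.25], [-0.5, -2.11, -0.44]]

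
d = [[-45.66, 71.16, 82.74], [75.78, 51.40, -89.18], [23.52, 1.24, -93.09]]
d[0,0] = -45.66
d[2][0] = 23.52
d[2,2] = -93.09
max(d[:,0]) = 75.78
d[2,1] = 1.24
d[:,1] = [71.16, 51.4, 1.24]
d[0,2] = 82.74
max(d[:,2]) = 82.74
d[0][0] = -45.66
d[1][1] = 51.4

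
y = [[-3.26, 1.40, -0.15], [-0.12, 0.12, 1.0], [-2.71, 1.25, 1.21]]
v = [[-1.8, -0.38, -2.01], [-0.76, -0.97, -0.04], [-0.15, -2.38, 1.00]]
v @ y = [[11.36, -5.08, -2.54],  [2.7, -1.23, -0.9],  [-1.94, 0.75, -1.15]]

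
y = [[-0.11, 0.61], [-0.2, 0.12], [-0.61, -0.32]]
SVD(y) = [[-0.57,0.76], [0.03,0.39], [0.82,0.51]] @ diag([0.7520376978690613, 0.5895246398445128]) @ [[-0.59,  -0.81], [-0.81,  0.59]]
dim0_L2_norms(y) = [0.65, 0.7]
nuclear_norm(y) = 1.34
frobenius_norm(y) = 0.96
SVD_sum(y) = [[0.25, 0.34], [-0.01, -0.02], [-0.37, -0.5]] + [[-0.36, 0.27],[-0.19, 0.14],[-0.24, 0.18]]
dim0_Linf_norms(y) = [0.61, 0.61]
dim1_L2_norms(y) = [0.62, 0.23, 0.69]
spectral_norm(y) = 0.75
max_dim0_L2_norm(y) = 0.7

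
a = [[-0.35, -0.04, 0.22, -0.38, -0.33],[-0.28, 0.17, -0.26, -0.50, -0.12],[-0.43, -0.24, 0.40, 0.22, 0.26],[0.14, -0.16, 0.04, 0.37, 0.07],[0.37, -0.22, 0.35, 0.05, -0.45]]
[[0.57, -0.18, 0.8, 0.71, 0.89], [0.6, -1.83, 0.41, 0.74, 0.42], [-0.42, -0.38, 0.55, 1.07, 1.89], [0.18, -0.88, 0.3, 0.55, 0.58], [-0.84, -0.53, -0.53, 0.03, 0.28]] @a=[[-0.06, -0.55, 0.83, 0.36, -0.31], [0.39, -0.64, 0.95, 1.07, -0.01], [0.87, -0.77, 0.93, 0.96, -0.45], [0.35, -0.44, 0.61, 0.67, -0.10], [0.78, 0.0, -0.16, 0.49, 0.08]]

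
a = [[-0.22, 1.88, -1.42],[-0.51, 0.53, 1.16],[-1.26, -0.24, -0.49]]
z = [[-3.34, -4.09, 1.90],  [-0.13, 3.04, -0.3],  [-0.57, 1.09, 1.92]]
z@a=[[0.43, -8.90, -0.93], [-1.14, 1.44, 3.86], [-2.85, -0.95, 1.13]]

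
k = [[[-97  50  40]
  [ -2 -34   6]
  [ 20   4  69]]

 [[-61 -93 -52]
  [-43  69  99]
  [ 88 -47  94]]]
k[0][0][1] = 50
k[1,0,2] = -52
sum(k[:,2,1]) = -43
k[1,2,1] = -47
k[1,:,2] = [-52, 99, 94]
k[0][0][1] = 50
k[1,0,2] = -52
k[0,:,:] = [[-97, 50, 40], [-2, -34, 6], [20, 4, 69]]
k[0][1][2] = 6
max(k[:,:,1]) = 69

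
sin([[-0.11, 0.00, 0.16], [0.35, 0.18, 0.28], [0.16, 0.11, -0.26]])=[[-0.11, 0.00, 0.16],[0.35, 0.18, 0.28],[0.16, 0.11, -0.25]]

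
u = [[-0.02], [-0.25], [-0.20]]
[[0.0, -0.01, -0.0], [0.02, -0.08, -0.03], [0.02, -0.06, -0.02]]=u@[[-0.08, 0.30, 0.11]]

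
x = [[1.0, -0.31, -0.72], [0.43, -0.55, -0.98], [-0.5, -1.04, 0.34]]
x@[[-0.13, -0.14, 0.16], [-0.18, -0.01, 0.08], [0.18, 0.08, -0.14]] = [[-0.20, -0.19, 0.24], [-0.13, -0.13, 0.16], [0.31, 0.11, -0.21]]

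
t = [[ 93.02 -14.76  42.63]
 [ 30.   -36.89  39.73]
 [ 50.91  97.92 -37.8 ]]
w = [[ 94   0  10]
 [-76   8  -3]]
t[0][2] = 42.63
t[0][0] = 93.02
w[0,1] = 0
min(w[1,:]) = -76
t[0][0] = 93.02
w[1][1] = 8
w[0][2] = 10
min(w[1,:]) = -76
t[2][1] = 97.92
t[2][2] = -37.8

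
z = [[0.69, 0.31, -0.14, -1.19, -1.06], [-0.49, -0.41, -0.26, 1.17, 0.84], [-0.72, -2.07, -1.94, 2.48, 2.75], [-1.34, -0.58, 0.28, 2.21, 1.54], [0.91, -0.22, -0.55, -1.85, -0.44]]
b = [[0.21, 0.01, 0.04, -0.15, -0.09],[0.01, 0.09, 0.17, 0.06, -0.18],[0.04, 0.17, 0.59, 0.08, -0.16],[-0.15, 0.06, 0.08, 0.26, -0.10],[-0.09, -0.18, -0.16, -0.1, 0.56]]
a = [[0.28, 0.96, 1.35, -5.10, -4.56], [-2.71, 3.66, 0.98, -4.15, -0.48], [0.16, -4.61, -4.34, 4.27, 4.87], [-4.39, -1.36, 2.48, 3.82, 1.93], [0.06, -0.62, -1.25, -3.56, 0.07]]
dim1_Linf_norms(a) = [5.1, 4.15, 4.87, 4.39, 3.56]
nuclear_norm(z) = 9.07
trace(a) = 3.49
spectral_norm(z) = 6.02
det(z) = 0.02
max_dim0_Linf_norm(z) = 2.75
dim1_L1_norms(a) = [12.25, 11.98, 18.25, 13.98, 5.56]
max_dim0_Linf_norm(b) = 0.59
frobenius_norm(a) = 15.20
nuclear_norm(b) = 1.71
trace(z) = 0.11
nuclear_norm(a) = 27.16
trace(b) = 1.71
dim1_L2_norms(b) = [0.28, 0.27, 0.64, 0.33, 0.62]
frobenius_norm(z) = 6.50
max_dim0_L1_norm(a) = 20.9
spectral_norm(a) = 12.61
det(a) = 682.92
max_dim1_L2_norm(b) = 0.64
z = b @ a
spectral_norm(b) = 0.86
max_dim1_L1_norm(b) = 1.09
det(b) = 0.00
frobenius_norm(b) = 1.03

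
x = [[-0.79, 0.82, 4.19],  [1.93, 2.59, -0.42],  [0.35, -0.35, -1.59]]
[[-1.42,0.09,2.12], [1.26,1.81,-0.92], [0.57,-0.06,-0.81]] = x @[[0.65, -0.03, -0.21], [-0.03, 0.70, -0.12], [-0.21, -0.12, 0.49]]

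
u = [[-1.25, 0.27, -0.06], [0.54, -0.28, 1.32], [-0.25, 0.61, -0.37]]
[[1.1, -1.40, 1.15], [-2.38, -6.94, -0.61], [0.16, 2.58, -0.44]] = u@ [[-1.05, 1.72, -1.2],[-1.15, 1.51, -1.37],[-1.62, -5.64, -0.26]]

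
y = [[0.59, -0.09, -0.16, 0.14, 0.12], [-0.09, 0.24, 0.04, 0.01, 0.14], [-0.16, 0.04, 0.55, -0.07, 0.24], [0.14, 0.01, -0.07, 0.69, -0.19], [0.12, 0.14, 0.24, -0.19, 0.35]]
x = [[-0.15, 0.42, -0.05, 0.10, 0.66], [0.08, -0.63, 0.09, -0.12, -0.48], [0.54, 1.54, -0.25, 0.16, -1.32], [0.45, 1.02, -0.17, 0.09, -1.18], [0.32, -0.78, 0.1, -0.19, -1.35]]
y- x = [[0.74, -0.51, -0.11, 0.04, -0.54], [-0.17, 0.87, -0.05, 0.13, 0.62], [-0.70, -1.5, 0.80, -0.23, 1.56], [-0.31, -1.01, 0.1, 0.6, 0.99], [-0.20, 0.92, 0.14, 0.0, 1.70]]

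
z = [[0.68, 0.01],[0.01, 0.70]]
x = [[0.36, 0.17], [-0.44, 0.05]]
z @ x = [[0.24,  0.12], [-0.30,  0.04]]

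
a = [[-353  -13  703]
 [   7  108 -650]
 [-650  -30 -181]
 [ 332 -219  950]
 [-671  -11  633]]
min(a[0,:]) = -353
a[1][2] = -650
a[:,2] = [703, -650, -181, 950, 633]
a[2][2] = -181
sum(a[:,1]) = -165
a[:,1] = [-13, 108, -30, -219, -11]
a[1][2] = -650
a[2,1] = -30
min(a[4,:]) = -671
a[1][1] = 108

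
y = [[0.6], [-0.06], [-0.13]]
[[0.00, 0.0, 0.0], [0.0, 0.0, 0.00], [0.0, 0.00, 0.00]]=y @[[0.00,  0.00,  0.00]]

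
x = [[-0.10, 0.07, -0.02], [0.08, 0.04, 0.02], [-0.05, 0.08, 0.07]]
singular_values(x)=[0.16, 0.1, 0.05]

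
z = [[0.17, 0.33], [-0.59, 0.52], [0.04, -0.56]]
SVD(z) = [[-0.22, 0.66], [-0.81, -0.53], [0.55, -0.52]] @ diag([0.9224081878469511, 0.4697479483647629]) @ [[0.5, -0.87], [0.87, 0.5]]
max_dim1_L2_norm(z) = 0.79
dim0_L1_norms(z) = [0.8, 1.41]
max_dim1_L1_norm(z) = 1.11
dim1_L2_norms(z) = [0.37, 0.79, 0.56]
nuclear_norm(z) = 1.39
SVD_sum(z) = [[-0.1, 0.17], [-0.37, 0.65], [0.25, -0.44]] + [[0.27,  0.16], [-0.22,  -0.13], [-0.21,  -0.12]]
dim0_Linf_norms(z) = [0.59, 0.56]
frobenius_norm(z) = 1.04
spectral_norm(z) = 0.92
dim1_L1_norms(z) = [0.5, 1.11, 0.6]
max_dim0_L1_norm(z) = 1.41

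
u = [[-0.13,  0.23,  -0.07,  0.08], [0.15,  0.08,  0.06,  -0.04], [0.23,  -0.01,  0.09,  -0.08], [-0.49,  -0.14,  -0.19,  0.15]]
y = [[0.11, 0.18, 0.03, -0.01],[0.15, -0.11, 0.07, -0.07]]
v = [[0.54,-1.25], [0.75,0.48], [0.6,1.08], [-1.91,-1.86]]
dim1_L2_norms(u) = [0.28, 0.18, 0.26, 0.56]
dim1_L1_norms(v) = [1.79, 1.23, 1.68, 3.77]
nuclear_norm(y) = 0.42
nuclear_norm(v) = 4.39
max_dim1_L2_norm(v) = 2.67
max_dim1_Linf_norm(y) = 0.18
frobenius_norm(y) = 0.30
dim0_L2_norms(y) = [0.19, 0.21, 0.08, 0.07]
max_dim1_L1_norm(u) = 0.97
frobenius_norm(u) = 0.71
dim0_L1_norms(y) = [0.26, 0.29, 0.1, 0.08]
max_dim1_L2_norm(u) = 0.56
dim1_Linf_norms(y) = [0.18, 0.15]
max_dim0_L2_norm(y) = 0.21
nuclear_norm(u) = 0.93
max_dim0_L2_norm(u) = 0.58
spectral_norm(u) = 0.65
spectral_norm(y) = 0.21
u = v @ y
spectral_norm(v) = 3.10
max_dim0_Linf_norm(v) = 1.91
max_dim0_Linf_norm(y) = 0.18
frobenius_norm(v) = 3.36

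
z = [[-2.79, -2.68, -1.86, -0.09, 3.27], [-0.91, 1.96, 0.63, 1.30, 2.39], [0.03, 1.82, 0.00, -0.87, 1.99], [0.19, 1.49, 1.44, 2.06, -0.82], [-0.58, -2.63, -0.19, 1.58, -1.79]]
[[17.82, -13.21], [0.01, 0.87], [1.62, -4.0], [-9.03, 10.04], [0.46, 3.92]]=z @ [[-1.26, -0.02], [-1.61, 2.07], [-2.0, -0.7], [-0.95, 2.80], [1.89, -2.68]]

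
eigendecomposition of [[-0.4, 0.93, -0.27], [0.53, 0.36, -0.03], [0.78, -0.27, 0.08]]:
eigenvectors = [[-0.54,0.55,-0.15],[0.33,0.76,0.23],[0.77,0.34,0.96]]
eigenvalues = [-0.58, 0.73, -0.11]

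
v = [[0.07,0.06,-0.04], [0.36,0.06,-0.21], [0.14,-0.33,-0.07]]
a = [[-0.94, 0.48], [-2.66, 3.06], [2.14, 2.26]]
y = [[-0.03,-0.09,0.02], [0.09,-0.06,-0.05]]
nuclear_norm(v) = 0.79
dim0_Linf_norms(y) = [0.09, 0.09, 0.05]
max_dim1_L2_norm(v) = 0.42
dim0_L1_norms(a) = [5.74, 5.8]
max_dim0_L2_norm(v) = 0.39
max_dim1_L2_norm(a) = 4.05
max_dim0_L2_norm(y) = 0.11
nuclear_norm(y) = 0.22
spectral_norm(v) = 0.46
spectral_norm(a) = 4.19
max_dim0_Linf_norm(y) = 0.09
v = a @ y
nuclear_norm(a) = 7.30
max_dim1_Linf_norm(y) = 0.09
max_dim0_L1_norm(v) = 0.57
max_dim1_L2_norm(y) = 0.12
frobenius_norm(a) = 5.22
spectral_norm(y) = 0.12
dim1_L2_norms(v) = [0.1, 0.42, 0.37]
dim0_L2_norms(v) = [0.39, 0.34, 0.22]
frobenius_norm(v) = 0.57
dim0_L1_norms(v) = [0.57, 0.45, 0.32]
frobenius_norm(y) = 0.15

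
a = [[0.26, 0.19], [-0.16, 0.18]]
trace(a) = 0.44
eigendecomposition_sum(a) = [[(0.13+0.06j), (0.1-0.12j)], [(-0.08+0.1j), 0.09+0.11j]] + [[0.13-0.06j, 0.10+0.12j], [-0.08-0.10j, 0.09-0.11j]]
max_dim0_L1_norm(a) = 0.42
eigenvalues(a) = [(0.22+0.17j), (0.22-0.17j)]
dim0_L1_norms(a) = [0.42, 0.37]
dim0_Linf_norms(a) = [0.26, 0.19]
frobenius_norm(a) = 0.40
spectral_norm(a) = 0.32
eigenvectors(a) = [[0.74+0.00j, 0.74-0.00j], [-0.16+0.66j, -0.16-0.66j]]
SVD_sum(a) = [[0.28, 0.16], [-0.04, -0.02]] + [[-0.02,0.03],[-0.12,0.20]]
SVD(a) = [[-0.99, 0.16],[0.16, 0.99]] @ diag([0.32383387466399965, 0.23839383721082427]) @ [[-0.87, -0.49], [-0.49, 0.87]]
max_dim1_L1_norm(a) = 0.45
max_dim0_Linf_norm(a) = 0.26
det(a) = 0.08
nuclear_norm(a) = 0.56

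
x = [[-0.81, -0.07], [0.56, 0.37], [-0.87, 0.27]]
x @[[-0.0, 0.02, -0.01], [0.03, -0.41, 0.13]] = [[-0.00, 0.01, -0.00], [0.01, -0.14, 0.04], [0.01, -0.13, 0.04]]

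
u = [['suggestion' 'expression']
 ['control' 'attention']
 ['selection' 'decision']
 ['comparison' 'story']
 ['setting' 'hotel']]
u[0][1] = 'expression'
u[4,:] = ['setting', 'hotel']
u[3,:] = ['comparison', 'story']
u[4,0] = 'setting'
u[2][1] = 'decision'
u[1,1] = 'attention'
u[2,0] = 'selection'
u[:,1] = ['expression', 'attention', 'decision', 'story', 'hotel']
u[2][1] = 'decision'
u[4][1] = 'hotel'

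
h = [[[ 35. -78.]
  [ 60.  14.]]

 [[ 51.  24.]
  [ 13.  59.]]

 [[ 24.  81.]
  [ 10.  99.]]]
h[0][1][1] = 14.0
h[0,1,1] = 14.0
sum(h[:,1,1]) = 172.0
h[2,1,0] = 10.0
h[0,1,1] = 14.0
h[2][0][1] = 81.0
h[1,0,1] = 24.0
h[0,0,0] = 35.0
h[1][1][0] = 13.0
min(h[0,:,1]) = -78.0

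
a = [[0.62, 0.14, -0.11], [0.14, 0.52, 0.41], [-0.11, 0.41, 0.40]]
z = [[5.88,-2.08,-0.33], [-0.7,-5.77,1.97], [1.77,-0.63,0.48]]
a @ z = [[3.35, -2.03, 0.02], [1.18, -3.55, 1.18], [-0.23, -2.39, 1.04]]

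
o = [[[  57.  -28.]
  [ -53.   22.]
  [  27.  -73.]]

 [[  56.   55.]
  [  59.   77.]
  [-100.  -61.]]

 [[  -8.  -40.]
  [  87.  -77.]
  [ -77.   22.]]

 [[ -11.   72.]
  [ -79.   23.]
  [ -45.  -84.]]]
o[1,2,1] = -61.0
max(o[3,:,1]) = 72.0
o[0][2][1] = -73.0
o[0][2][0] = 27.0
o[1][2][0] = -100.0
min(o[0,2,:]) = -73.0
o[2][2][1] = 22.0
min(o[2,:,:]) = -77.0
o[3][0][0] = -11.0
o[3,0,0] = -11.0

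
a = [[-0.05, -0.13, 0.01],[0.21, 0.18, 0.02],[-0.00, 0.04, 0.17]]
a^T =[[-0.05,0.21,-0.0], [-0.13,0.18,0.04], [0.01,0.02,0.17]]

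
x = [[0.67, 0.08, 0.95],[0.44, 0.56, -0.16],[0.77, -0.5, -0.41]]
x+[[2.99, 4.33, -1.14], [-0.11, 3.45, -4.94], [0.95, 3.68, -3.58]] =[[3.66, 4.41, -0.19], [0.33, 4.01, -5.10], [1.72, 3.18, -3.99]]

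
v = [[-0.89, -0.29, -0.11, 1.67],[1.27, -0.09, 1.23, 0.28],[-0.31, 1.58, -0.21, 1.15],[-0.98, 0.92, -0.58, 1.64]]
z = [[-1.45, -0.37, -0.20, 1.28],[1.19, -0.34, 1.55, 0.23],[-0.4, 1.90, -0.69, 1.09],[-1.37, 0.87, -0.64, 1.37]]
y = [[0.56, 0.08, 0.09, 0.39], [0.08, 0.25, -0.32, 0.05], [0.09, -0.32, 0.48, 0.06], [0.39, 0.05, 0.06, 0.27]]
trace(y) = 1.56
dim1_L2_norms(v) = [1.92, 1.79, 1.99, 2.2]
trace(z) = -1.11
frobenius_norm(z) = 4.27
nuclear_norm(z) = 6.98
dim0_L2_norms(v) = [1.86, 1.85, 1.38, 2.62]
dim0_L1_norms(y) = [1.12, 0.7, 0.95, 0.77]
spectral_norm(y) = 0.86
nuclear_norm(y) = 1.57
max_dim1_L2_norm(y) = 0.69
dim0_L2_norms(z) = [2.36, 2.15, 1.82, 2.18]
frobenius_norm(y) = 1.11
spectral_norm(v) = 3.27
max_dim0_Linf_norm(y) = 0.56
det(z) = -0.71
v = y + z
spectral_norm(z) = 3.55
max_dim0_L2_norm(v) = 2.62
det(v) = 0.46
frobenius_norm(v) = 3.96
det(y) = -0.00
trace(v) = 0.45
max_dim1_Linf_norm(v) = 1.67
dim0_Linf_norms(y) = [0.56, 0.32, 0.48, 0.39]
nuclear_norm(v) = 6.47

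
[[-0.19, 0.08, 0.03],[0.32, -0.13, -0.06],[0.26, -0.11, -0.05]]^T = [[-0.19,0.32,0.26], [0.08,-0.13,-0.11], [0.03,-0.06,-0.05]]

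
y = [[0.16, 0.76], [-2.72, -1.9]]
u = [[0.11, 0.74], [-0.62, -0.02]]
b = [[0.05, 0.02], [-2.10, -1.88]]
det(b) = -0.05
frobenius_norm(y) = 3.41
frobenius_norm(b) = 2.82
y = b + u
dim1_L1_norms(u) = [0.85, 0.64]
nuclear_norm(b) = 2.84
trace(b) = -1.83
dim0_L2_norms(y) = [2.72, 2.05]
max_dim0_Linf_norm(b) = 2.1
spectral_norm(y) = 3.37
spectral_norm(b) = 2.82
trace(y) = -1.74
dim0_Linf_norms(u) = [0.62, 0.74]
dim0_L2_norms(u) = [0.63, 0.74]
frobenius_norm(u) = 0.97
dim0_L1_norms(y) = [2.88, 2.66]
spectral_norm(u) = 0.77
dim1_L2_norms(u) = [0.75, 0.62]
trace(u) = 0.09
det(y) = 1.76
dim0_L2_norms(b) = [2.1, 1.88]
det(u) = 0.46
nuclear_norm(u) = 1.36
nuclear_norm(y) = 3.89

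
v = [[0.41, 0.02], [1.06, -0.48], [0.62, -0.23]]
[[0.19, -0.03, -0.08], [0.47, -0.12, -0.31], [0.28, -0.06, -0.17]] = v@ [[0.47, -0.07, -0.21], [0.05, 0.09, 0.18]]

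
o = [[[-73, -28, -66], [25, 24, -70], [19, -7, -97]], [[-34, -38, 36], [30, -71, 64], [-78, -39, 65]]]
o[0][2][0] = 19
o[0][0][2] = -66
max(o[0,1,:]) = 25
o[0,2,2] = -97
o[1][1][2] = 64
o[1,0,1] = -38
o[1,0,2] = 36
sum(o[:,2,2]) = -32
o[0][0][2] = -66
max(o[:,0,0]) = -34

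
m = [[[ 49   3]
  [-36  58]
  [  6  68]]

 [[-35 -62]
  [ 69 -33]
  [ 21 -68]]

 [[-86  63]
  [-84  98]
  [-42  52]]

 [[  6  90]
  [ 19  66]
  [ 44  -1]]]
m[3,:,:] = [[6, 90], [19, 66], [44, -1]]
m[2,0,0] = -86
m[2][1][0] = -84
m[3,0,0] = 6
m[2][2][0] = -42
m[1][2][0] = 21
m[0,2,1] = 68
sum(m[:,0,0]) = -66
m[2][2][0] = -42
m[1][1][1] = -33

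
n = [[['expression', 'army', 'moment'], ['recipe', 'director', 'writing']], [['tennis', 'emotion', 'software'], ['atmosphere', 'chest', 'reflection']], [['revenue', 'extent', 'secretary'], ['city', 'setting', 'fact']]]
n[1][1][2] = 'reflection'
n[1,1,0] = 'atmosphere'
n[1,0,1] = 'emotion'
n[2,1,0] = 'city'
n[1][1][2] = 'reflection'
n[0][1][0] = 'recipe'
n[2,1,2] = 'fact'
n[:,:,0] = [['expression', 'recipe'], ['tennis', 'atmosphere'], ['revenue', 'city']]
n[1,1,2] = 'reflection'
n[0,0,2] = 'moment'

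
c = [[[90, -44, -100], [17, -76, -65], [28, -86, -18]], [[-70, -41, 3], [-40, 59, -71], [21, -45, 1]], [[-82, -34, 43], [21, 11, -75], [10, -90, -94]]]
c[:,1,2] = [-65, -71, -75]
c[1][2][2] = 1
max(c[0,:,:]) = 90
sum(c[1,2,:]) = -23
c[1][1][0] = -40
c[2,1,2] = -75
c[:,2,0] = [28, 21, 10]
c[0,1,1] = -76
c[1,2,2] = 1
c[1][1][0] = -40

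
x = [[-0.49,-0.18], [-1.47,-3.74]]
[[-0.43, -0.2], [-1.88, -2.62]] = x@[[0.82,0.18],[0.18,0.63]]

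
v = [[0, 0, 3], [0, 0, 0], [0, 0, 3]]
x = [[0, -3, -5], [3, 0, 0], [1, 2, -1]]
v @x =[[3, 6, -3], [0, 0, 0], [3, 6, -3]]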